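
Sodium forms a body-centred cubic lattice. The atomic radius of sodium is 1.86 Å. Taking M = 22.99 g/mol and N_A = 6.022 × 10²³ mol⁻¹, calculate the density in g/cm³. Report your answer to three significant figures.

0.963 g/cm³

In a BCC lattice, atoms touch along the body diagonal, so √3·a = 4r, giving a = 4.295 Å = 4.295 × 10^-8 cm.
With Z = 2, ρ = Z·M/(N_A·a³) = 2 × 22.99 / (6.022 × 10²³ × 7.926 × 10^-23) = 0.9634 g/cm³.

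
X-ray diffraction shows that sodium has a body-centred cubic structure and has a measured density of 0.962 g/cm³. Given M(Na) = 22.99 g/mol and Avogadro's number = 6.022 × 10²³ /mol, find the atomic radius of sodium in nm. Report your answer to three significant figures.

For a BCC cell (Z = 2), a³ = Z·M/(N_A·ρ) = 2 × 22.99 / (6.022 × 10²³ × 0.9620) = 7.937 × 10^-23 cm³, so a = 4.298 × 10^-8 cm = 0.4298 nm.
Atoms touch along the body diagonal, so √3·a = 4r, so r = 0.4330 × a = 0.186 nm.

0.186 nm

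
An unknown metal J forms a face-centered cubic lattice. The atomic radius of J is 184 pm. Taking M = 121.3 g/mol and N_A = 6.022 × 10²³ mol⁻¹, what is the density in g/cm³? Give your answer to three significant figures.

5.72 g/cm³

In an FCC lattice, atoms touch along the face diagonal, so √2·a = 4r, giving a = 520.4 pm = 5.204 × 10^-8 cm.
With Z = 4, ρ = Z·M/(N_A·a³) = 4 × 121.3 / (6.022 × 10²³ × 1.410 × 10^-22) = 5.716 g/cm³.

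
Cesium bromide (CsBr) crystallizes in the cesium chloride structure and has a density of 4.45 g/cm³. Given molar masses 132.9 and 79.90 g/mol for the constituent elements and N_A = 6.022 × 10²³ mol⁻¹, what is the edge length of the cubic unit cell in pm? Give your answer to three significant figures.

M(CsBr) = 212.8 g/mol; Z = 1 formula unit per cell.
a³ = Z·M/(N_A·ρ) = 1 × 212.8 / (6.022 × 10²³ × 4.45) = 7.941 × 10^-23 cm³, so a = 4.298 × 10^-8 cm = 430 pm.

430 pm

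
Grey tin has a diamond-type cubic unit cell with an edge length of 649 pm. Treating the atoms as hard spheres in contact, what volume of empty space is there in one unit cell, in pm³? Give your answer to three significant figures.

In a diamond cubic lattice nearest neighbors lie along the body diagonal with √3·a = 8r, so r = 0.2165a = 140.5 pm.
V_cell = a³ = 2.734 × 10^8 pm³; V_atoms = 8 × (4/3)πr³ = 9.297 × 10^7 pm³.
Empty space = 2.734 × 10^8 − 9.297 × 10^7 = 1.80 × 10^8 pm³.

1.80 × 10^8 pm³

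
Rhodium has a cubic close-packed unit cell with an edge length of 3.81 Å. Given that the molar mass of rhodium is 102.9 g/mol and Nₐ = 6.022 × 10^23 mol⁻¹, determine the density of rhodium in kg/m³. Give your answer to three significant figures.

12400 kg/m³

An FCC unit cell contains Z = 4 atoms.
Cell volume: a³ = (3.81 Å)³ = (3.810 × 10^-8 cm)³ = 5.531 × 10^-23 cm³.
ρ = Z·M/(N_A·a³) = 4 × 102.9 / (6.022 × 10²³ × 5.531 × 10^-23) = 12.36 g/cm³ = 12400 kg/m³.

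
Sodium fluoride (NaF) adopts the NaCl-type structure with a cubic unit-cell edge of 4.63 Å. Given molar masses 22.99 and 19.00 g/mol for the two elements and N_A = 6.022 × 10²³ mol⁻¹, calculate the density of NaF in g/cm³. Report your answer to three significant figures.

2.81 g/cm³

The NaCl-type structure contains Z = 4 formula units per cell; M(NaF) = 22.99 + 19.00 = 41.99 g/mol.
a³ = (4.630 × 10^-8 cm)³ = 9.925 × 10^-23 cm³.
ρ = 4 × 41.99 / (6.022 × 10²³ × 9.925 × 10^-23) = 2.810 g/cm³.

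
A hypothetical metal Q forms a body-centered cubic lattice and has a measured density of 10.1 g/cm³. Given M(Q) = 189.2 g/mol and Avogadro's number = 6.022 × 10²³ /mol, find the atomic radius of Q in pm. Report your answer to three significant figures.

172 pm

For a BCC cell (Z = 2), a³ = Z·M/(N_A·ρ) = 2 × 189.2 / (6.022 × 10²³ × 10.10) = 6.221 × 10^-23 cm³, so a = 3.962 × 10^-8 cm = 396.2 pm.
Atoms touch along the body diagonal, so √3·a = 4r, so r = 0.4330 × a = 172 pm.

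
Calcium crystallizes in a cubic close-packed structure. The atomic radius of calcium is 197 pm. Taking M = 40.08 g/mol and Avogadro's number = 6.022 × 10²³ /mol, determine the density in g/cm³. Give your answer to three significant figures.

1.54 g/cm³

In an FCC lattice, atoms touch along the face diagonal, so √2·a = 4r, giving a = 557.2 pm = 5.572 × 10^-8 cm.
With Z = 4, ρ = Z·M/(N_A·a³) = 4 × 40.08 / (6.022 × 10²³ × 1.730 × 10^-22) = 1.539 g/cm³.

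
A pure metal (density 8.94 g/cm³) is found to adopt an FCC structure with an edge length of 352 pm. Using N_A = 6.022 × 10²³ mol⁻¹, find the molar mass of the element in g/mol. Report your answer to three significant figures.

58.7 g/mol

An FCC cell has Z = 4 atoms; a = 3.520 × 10^-8 cm.
M = ρ·N_A·a³/Z = 8.94 × 6.022 × 10²³ × 4.361 × 10^-23 / 4 = 58.7 g/mol.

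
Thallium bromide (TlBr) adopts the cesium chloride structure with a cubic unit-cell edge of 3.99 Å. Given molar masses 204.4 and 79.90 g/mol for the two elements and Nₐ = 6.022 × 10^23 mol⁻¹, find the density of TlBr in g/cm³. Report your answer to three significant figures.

7.43 g/cm³

The cesium chloride structure contains Z = 1 formula unit per cell; M(TlBr) = 204.4 + 79.90 = 284.3 g/mol.
a³ = (3.990 × 10^-8 cm)³ = 6.352 × 10^-23 cm³.
ρ = 1 × 284.3 / (6.022 × 10²³ × 6.352 × 10^-23) = 7.432 g/cm³.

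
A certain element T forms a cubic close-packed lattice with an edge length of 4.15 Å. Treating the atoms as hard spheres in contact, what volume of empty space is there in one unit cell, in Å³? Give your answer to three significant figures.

In an FCC lattice atoms touch along the face diagonal, so √2·a = 4r, so r = 0.3536a = 1.467 Å.
V_cell = a³ = 71.47 Å³; V_atoms = 4 × (4/3)πr³ = 52.92 Å³.
Empty space = 71.47 − 52.92 = 18.5 Å³.

18.5 Å³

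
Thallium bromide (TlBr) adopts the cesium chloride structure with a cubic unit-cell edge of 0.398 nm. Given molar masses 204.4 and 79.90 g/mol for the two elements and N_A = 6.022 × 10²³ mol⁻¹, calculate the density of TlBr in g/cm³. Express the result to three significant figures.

7.49 g/cm³

The cesium chloride structure contains Z = 1 formula unit per cell; M(TlBr) = 204.4 + 79.90 = 284.3 g/mol.
a³ = (3.980 × 10^-8 cm)³ = 6.304 × 10^-23 cm³.
ρ = 1 × 284.3 / (6.022 × 10²³ × 6.304 × 10^-23) = 7.488 g/cm³.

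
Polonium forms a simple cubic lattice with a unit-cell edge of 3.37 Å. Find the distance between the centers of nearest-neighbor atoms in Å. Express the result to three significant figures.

3.37 Å

In a simple cubic structure, atoms touch along the cell edge, so a = 2r; the nearest-neighbor distance equals 2r = 1.000·a.
d = 1.000 × 3.37 = 3.37 Å.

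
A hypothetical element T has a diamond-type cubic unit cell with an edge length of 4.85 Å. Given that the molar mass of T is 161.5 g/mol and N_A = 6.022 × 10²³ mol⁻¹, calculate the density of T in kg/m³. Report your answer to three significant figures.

18800 kg/m³

A diamond cubic unit cell contains Z = 8 atoms.
Cell volume: a³ = (4.85 Å)³ = (4.850 × 10^-8 cm)³ = 1.141 × 10^-22 cm³.
ρ = Z·M/(N_A·a³) = 8 × 161.5 / (6.022 × 10²³ × 1.141 × 10^-22) = 18.81 g/cm³ = 18800 kg/m³.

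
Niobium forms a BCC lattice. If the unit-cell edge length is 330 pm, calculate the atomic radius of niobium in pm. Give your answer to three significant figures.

143 pm

In a BCC lattice, atoms touch along the body diagonal, so √3·a = 4r.
r = √3·a/4 = 1.7321 × 330 / 4 = 143 pm.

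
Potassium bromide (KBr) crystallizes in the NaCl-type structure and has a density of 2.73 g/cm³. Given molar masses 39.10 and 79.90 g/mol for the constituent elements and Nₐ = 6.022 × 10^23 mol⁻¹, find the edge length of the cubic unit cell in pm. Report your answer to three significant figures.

662 pm

M(KBr) = 119.0 g/mol; Z = 4 formula units per cell.
a³ = Z·M/(N_A·ρ) = 4 × 119.0 / (6.022 × 10²³ × 2.73) = 2.895 × 10^-22 cm³, so a = 6.616 × 10^-8 cm = 662 pm.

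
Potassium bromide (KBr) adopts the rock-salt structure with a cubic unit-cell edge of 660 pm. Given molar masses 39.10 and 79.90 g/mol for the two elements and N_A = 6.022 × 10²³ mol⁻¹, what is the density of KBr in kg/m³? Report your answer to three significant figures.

2750 kg/m³

The rock-salt structure contains Z = 4 formula units per cell; M(KBr) = 39.10 + 79.90 = 119.0 g/mol.
a³ = (6.600 × 10^-8 cm)³ = 2.875 × 10^-22 cm³.
ρ = 4 × 119.0 / (6.022 × 10²³ × 2.875 × 10^-22) = 2.749 g/cm³ = 2750 kg/m³.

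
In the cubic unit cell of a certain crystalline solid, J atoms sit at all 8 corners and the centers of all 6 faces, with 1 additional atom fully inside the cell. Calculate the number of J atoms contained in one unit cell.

5

Corner atoms are shared by 8 cells (1/8 each), face atoms by 2 (1/2 each), interior atoms are unshared.
Net atoms = 8 × 1/8 + 6 × 1/2 + 1 = 1 + 3 + 1 = 5.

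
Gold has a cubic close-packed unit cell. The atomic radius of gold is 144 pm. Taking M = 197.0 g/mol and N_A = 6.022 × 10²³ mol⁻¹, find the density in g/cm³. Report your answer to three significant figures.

In an FCC lattice, atoms touch along the face diagonal, so √2·a = 4r, giving a = 407.3 pm = 4.073 × 10^-8 cm.
With Z = 4, ρ = Z·M/(N_A·a³) = 4 × 197.0 / (6.022 × 10²³ × 6.757 × 10^-23) = 19.37 g/cm³.

19.4 g/cm³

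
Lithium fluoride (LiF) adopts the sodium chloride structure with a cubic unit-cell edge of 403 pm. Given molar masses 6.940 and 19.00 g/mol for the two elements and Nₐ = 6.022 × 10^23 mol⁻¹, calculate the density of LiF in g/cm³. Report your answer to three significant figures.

The sodium chloride structure contains Z = 4 formula units per cell; M(LiF) = 6.940 + 19.00 = 25.94 g/mol.
a³ = (4.030 × 10^-8 cm)³ = 6.545 × 10^-23 cm³.
ρ = 4 × 25.94 / (6.022 × 10²³ × 6.545 × 10^-23) = 2.633 g/cm³.

2.63 g/cm³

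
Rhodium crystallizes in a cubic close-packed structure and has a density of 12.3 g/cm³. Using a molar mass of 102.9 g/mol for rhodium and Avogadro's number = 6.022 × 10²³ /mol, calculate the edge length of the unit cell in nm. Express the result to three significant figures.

With Z = 4 atoms per FCC cell, a³ = Z·M/(N_A·ρ) = 4 × 102.9 / (6.022 × 10²³ × 12.30 g/cm³) = 5.557 × 10^-23 cm³.
a = (5.557 × 10^-23)^(1/3) = 3.816 × 10^-8 cm = 0.382 nm.

0.382 nm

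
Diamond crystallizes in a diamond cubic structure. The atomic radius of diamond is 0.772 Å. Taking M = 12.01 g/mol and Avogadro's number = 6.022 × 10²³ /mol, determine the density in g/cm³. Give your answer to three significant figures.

3.52 g/cm³

In a diamond cubic lattice, nearest neighbors lie along the body diagonal with √3·a = 8r, giving a = 3.566 Å = 3.566 × 10^-8 cm.
With Z = 8, ρ = Z·M/(N_A·a³) = 8 × 12.01 / (6.022 × 10²³ × 4.534 × 10^-23) = 3.519 g/cm³.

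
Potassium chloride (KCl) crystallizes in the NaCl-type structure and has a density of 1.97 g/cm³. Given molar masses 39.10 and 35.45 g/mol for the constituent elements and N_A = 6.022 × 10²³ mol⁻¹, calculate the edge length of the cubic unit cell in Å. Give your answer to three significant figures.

6.31 Å

M(KCl) = 74.55 g/mol; Z = 4 formula units per cell.
a³ = Z·M/(N_A·ρ) = 4 × 74.55 / (6.022 × 10²³ × 1.97) = 2.514 × 10^-22 cm³, so a = 6.311 × 10^-8 cm = 6.31 Å.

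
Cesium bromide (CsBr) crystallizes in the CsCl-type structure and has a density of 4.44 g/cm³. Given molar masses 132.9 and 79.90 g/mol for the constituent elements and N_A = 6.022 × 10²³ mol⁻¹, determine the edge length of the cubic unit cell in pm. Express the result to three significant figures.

M(CsBr) = 212.8 g/mol; Z = 1 formula unit per cell.
a³ = Z·M/(N_A·ρ) = 1 × 212.8 / (6.022 × 10²³ × 4.44) = 7.959 × 10^-23 cm³, so a = 4.301 × 10^-8 cm = 430 pm.

430 pm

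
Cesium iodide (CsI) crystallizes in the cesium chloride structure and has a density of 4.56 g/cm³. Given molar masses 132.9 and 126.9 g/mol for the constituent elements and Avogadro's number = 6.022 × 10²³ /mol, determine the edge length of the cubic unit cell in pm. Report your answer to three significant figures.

456 pm

M(CsI) = 259.8 g/mol; Z = 1 formula unit per cell.
a³ = Z·M/(N_A·ρ) = 1 × 259.8 / (6.022 × 10²³ × 4.56) = 9.461 × 10^-23 cm³, so a = 4.557 × 10^-8 cm = 456 pm.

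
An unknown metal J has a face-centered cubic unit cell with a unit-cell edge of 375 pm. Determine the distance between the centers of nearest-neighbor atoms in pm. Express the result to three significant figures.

In an FCC structure, atoms touch along the face diagonal, so √2·a = 4r; the nearest-neighbor distance equals 2r = 0.7071·a.
d = 0.7071 × 375 = 265 pm.

265 pm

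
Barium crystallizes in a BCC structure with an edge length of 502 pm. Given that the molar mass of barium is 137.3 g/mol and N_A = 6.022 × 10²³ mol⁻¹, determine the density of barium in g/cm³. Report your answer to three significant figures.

A BCC unit cell contains Z = 2 atoms.
Cell volume: a³ = (502 pm)³ = (5.020 × 10^-8 cm)³ = 1.265 × 10^-22 cm³.
ρ = Z·M/(N_A·a³) = 2 × 137.3 / (6.022 × 10²³ × 1.265 × 10^-22) = 3.605 g/cm³.

3.60 g/cm³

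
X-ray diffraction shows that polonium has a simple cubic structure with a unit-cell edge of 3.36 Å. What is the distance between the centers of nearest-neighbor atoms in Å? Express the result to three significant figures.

In a simple cubic structure, atoms touch along the cell edge, so a = 2r; the nearest-neighbor distance equals 2r = 1.000·a.
d = 1.000 × 3.36 = 3.36 Å.

3.36 Å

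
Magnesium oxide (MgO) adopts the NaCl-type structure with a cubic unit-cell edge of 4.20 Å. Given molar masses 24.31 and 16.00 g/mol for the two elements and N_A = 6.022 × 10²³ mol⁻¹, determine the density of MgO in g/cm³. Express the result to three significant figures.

The NaCl-type structure contains Z = 4 formula units per cell; M(MgO) = 24.31 + 16.00 = 40.31 g/mol.
a³ = (4.200 × 10^-8 cm)³ = 7.409 × 10^-23 cm³.
ρ = 4 × 40.31 / (6.022 × 10²³ × 7.409 × 10^-23) = 3.614 g/cm³.

3.61 g/cm³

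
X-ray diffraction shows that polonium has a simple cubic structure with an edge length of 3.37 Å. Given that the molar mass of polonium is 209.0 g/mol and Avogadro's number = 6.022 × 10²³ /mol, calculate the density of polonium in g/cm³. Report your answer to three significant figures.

9.07 g/cm³

A simple cubic unit cell contains Z = 1 atom.
Cell volume: a³ = (3.37 Å)³ = (3.370 × 10^-8 cm)³ = 3.827 × 10^-23 cm³.
ρ = Z·M/(N_A·a³) = 1 × 209.0 / (6.022 × 10²³ × 3.827 × 10^-23) = 9.068 g/cm³.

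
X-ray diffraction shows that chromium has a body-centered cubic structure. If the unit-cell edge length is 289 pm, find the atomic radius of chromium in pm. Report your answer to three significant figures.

In a BCC lattice, atoms touch along the body diagonal, so √3·a = 4r.
r = √3·a/4 = 1.7321 × 289 / 4 = 125 pm.

125 pm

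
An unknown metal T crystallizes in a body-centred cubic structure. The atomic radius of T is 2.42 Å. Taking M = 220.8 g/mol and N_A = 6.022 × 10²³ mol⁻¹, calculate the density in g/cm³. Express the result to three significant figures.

In a BCC lattice, atoms touch along the body diagonal, so √3·a = 4r, giving a = 5.589 Å = 5.589 × 10^-8 cm.
With Z = 2, ρ = Z·M/(N_A·a³) = 2 × 220.8 / (6.022 × 10²³ × 1.746 × 10^-22) = 4.201 g/cm³.

4.20 g/cm³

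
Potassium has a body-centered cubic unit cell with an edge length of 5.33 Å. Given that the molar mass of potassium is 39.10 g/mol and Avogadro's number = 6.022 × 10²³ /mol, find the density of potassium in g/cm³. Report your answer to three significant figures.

A BCC unit cell contains Z = 2 atoms.
Cell volume: a³ = (5.33 Å)³ = (5.330 × 10^-8 cm)³ = 1.514 × 10^-22 cm³.
ρ = Z·M/(N_A·a³) = 2 × 39.10 / (6.022 × 10²³ × 1.514 × 10^-22) = 0.8576 g/cm³.

0.858 g/cm³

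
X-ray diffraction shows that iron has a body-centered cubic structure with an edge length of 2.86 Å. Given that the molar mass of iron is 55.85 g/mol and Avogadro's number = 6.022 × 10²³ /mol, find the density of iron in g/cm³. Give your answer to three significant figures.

A BCC unit cell contains Z = 2 atoms.
Cell volume: a³ = (2.86 Å)³ = (2.860 × 10^-8 cm)³ = 2.339 × 10^-23 cm³.
ρ = Z·M/(N_A·a³) = 2 × 55.85 / (6.022 × 10²³ × 2.339 × 10^-23) = 7.929 g/cm³.

7.93 g/cm³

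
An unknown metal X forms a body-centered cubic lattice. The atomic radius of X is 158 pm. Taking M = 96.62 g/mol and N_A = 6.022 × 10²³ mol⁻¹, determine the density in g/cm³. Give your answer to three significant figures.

6.61 g/cm³

In a BCC lattice, atoms touch along the body diagonal, so √3·a = 4r, giving a = 364.9 pm = 3.649 × 10^-8 cm.
With Z = 2, ρ = Z·M/(N_A·a³) = 2 × 96.62 / (6.022 × 10²³ × 4.858 × 10^-23) = 6.605 g/cm³.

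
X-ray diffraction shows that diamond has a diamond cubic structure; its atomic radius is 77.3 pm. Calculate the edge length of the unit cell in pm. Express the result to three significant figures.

357 pm

In a diamond cubic lattice, nearest neighbors lie along the body diagonal with √3·a = 8r.
a = 8r/√3 = 8 × 77.3 / 1.7321 = 357 pm.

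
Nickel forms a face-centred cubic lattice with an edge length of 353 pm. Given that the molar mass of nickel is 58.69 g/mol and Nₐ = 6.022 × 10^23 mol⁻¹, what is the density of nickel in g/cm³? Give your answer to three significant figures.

8.86 g/cm³

An FCC unit cell contains Z = 4 atoms.
Cell volume: a³ = (353 pm)³ = (3.530 × 10^-8 cm)³ = 4.399 × 10^-23 cm³.
ρ = Z·M/(N_A·a³) = 4 × 58.69 / (6.022 × 10²³ × 4.399 × 10^-23) = 8.863 g/cm³.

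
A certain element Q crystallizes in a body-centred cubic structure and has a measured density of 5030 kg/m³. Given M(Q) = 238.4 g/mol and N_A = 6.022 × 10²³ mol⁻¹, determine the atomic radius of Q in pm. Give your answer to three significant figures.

For a BCC cell (Z = 2), a³ = Z·M/(N_A·ρ) = 2 × 238.4 / (6.022 × 10²³ × 5.030) = 1.574 × 10^-22 cm³, so a = 5.399 × 10^-8 cm = 539.9 pm.
Atoms touch along the body diagonal, so √3·a = 4r, so r = 0.4330 × a = 234 pm.

234 pm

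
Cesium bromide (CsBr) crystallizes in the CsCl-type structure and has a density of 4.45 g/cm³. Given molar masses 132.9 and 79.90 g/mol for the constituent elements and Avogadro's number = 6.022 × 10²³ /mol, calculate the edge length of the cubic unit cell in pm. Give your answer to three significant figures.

430 pm

M(CsBr) = 212.8 g/mol; Z = 1 formula unit per cell.
a³ = Z·M/(N_A·ρ) = 1 × 212.8 / (6.022 × 10²³ × 4.45) = 7.941 × 10^-23 cm³, so a = 4.298 × 10^-8 cm = 430 pm.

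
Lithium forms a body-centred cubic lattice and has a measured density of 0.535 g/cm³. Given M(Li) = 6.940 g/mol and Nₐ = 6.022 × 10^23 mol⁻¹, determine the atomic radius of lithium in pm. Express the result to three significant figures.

152 pm

For a BCC cell (Z = 2), a³ = Z·M/(N_A·ρ) = 2 × 6.940 / (6.022 × 10²³ × 0.5350) = 4.308 × 10^-23 cm³, so a = 3.506 × 10^-8 cm = 350.6 pm.
Atoms touch along the body diagonal, so √3·a = 4r, so r = 0.4330 × a = 152 pm.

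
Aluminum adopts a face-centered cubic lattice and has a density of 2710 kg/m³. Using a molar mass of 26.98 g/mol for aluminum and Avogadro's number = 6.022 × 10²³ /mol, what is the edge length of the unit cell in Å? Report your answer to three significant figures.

4.04 Å

With Z = 4 atoms per FCC cell, a³ = Z·M/(N_A·ρ) = 4 × 26.98 / (6.022 × 10²³ × 2.710 g/cm³) = 6.613 × 10^-23 cm³.
a = (6.613 × 10^-23)^(1/3) = 4.044 × 10^-8 cm = 4.04 Å.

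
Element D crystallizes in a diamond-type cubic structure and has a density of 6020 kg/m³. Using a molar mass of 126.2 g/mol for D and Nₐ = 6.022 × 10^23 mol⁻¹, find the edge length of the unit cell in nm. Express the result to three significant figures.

With Z = 8 atoms per diamond cubic cell, a³ = Z·M/(N_A·ρ) = 8 × 126.2 / (6.022 × 10²³ × 6.020 g/cm³) = 2.785 × 10^-22 cm³.
a = (2.785 × 10^-22)^(1/3) = 6.530 × 10^-8 cm = 0.653 nm.

0.653 nm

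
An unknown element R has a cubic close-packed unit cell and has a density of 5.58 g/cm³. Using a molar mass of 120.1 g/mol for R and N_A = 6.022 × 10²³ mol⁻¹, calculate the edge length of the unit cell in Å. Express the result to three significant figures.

With Z = 4 atoms per FCC cell, a³ = Z·M/(N_A·ρ) = 4 × 120.1 / (6.022 × 10²³ × 5.580 g/cm³) = 1.430 × 10^-22 cm³.
a = (1.430 × 10^-22)^(1/3) = 5.229 × 10^-8 cm = 5.23 Å.

5.23 Å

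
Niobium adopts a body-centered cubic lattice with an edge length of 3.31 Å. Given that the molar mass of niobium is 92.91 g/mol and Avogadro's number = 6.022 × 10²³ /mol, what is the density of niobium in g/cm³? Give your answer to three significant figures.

8.51 g/cm³

A BCC unit cell contains Z = 2 atoms.
Cell volume: a³ = (3.31 Å)³ = (3.310 × 10^-8 cm)³ = 3.626 × 10^-23 cm³.
ρ = Z·M/(N_A·a³) = 2 × 92.91 / (6.022 × 10²³ × 3.626 × 10^-23) = 8.509 g/cm³.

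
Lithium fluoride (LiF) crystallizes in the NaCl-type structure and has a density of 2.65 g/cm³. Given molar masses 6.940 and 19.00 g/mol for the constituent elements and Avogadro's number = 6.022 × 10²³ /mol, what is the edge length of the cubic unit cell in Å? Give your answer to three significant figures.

4.02 Å

M(LiF) = 25.94 g/mol; Z = 4 formula units per cell.
a³ = Z·M/(N_A·ρ) = 4 × 25.94 / (6.022 × 10²³ × 2.65) = 6.502 × 10^-23 cm³, so a = 4.021 × 10^-8 cm = 4.02 Å.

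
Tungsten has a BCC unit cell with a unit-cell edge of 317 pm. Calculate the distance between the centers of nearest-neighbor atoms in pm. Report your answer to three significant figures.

In a BCC structure, atoms touch along the body diagonal, so √3·a = 4r; the nearest-neighbor distance equals 2r = 0.8660·a.
d = 0.8660 × 317 = 275 pm.

275 pm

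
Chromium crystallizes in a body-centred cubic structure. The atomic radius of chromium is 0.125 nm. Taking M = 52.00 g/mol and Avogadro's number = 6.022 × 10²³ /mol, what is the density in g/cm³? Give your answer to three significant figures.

In a BCC lattice, atoms touch along the body diagonal, so √3·a = 4r, giving a = 0.2887 nm = 2.887 × 10^-8 cm.
With Z = 2, ρ = Z·M/(N_A·a³) = 2 × 52.00 / (6.022 × 10²³ × 2.406 × 10^-23) = 7.179 g/cm³.

7.18 g/cm³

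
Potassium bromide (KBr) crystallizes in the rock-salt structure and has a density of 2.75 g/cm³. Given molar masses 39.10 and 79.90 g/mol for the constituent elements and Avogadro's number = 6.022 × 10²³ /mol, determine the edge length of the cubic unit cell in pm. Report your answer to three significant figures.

M(KBr) = 119.0 g/mol; Z = 4 formula units per cell.
a³ = Z·M/(N_A·ρ) = 4 × 119.0 / (6.022 × 10²³ × 2.75) = 2.874 × 10^-22 cm³, so a = 6.600 × 10^-8 cm = 660 pm.

660 pm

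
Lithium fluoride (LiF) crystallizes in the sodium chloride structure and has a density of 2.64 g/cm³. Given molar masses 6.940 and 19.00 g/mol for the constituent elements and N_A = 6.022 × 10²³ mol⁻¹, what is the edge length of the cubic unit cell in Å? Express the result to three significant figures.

4.03 Å

M(LiF) = 25.94 g/mol; Z = 4 formula units per cell.
a³ = Z·M/(N_A·ρ) = 4 × 25.94 / (6.022 × 10²³ × 2.64) = 6.527 × 10^-23 cm³, so a = 4.026 × 10^-8 cm = 4.03 Å.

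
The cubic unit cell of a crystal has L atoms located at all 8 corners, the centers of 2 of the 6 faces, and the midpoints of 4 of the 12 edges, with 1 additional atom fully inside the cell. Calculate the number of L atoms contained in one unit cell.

4

Corner atoms are shared by 8 cells (1/8 each), face atoms by 2 (1/2 each), edge atoms by 4 (1/4 each), interior atoms are unshared.
Net atoms = 8 × 1/8 + 2 × 1/2 + 4 × 1/4 + 1 = 1 + 1 + 1 + 1 = 4.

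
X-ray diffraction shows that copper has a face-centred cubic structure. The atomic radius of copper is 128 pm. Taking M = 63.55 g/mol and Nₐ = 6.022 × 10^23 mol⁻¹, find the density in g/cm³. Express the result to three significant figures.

8.90 g/cm³

In an FCC lattice, atoms touch along the face diagonal, so √2·a = 4r, giving a = 362.0 pm = 3.620 × 10^-8 cm.
With Z = 4, ρ = Z·M/(N_A·a³) = 4 × 63.55 / (6.022 × 10²³ × 4.745 × 10^-23) = 8.895 g/cm³.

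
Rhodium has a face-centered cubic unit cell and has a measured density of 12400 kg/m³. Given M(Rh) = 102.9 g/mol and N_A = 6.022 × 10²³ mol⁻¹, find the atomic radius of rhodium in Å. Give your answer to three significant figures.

1.35 Å

For an FCC cell (Z = 4), a³ = Z·M/(N_A·ρ) = 4 × 102.9 / (6.022 × 10²³ × 12.40) = 5.512 × 10^-23 cm³, so a = 3.806 × 10^-8 cm = 3.806 Å.
Atoms touch along the face diagonal, so √2·a = 4r, so r = 0.3536 × a = 1.35 Å.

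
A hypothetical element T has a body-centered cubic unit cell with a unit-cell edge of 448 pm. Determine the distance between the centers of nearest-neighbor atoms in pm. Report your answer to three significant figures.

In a BCC structure, atoms touch along the body diagonal, so √3·a = 4r; the nearest-neighbor distance equals 2r = 0.8660·a.
d = 0.8660 × 448 = 388 pm.

388 pm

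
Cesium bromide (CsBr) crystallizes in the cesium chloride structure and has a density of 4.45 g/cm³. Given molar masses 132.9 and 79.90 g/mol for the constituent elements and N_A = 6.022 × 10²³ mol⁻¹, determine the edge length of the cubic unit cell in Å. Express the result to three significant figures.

M(CsBr) = 212.8 g/mol; Z = 1 formula unit per cell.
a³ = Z·M/(N_A·ρ) = 1 × 212.8 / (6.022 × 10²³ × 4.45) = 7.941 × 10^-23 cm³, so a = 4.298 × 10^-8 cm = 4.30 Å.

4.30 Å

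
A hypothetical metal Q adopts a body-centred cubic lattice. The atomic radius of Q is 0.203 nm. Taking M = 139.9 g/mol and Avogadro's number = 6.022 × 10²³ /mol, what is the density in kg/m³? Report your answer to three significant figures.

4510 kg/m³

In a BCC lattice, atoms touch along the body diagonal, so √3·a = 4r, giving a = 0.4688 nm = 4.688 × 10^-8 cm.
With Z = 2, ρ = Z·M/(N_A·a³) = 2 × 139.9 / (6.022 × 10²³ × 1.030 × 10^-22) = 4.509 g/cm³ = 4510 kg/m³.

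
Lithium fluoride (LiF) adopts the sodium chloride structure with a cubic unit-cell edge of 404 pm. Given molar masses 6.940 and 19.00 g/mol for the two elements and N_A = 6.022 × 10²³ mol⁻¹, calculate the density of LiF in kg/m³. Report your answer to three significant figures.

2610 kg/m³

The sodium chloride structure contains Z = 4 formula units per cell; M(LiF) = 6.940 + 19.00 = 25.94 g/mol.
a³ = (4.040 × 10^-8 cm)³ = 6.594 × 10^-23 cm³.
ρ = 4 × 25.94 / (6.022 × 10²³ × 6.594 × 10^-23) = 2.613 g/cm³ = 2610 kg/m³.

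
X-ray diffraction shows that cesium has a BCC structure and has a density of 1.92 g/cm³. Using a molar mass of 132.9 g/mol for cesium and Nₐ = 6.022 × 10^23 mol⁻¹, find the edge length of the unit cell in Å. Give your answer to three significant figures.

With Z = 2 atoms per BCC cell, a³ = Z·M/(N_A·ρ) = 2 × 132.9 / (6.022 × 10²³ × 1.920 g/cm³) = 2.299 × 10^-22 cm³.
a = (2.299 × 10^-22)^(1/3) = 6.126 × 10^-8 cm = 6.13 Å.

6.13 Å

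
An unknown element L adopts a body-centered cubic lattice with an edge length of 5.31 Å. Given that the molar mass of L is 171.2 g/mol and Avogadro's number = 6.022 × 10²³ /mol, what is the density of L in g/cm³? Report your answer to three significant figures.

3.80 g/cm³

A BCC unit cell contains Z = 2 atoms.
Cell volume: a³ = (5.31 Å)³ = (5.310 × 10^-8 cm)³ = 1.497 × 10^-22 cm³.
ρ = Z·M/(N_A·a³) = 2 × 171.2 / (6.022 × 10²³ × 1.497 × 10^-22) = 3.798 g/cm³.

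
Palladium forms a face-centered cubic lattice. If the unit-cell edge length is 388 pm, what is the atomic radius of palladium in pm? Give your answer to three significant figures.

137 pm

In an FCC lattice, atoms touch along the face diagonal, so √2·a = 4r.
r = √2·a/4 = 1.4142 × 388 / 4 = 137 pm.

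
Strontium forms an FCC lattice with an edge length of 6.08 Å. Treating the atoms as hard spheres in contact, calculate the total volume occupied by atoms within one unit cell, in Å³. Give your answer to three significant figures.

In an FCC lattice atoms touch along the face diagonal, so √2·a = 4r, so r = 0.3536a = 2.150 Å.
V_atoms = Z × (4/3)πr³ = 4 × (4/3)π × (2.150)³ = 166 Å³.

166 Å³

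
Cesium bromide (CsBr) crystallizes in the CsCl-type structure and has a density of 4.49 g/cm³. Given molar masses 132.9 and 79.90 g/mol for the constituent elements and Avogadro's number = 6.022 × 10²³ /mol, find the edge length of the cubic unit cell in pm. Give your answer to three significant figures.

429 pm

M(CsBr) = 212.8 g/mol; Z = 1 formula unit per cell.
a³ = Z·M/(N_A·ρ) = 1 × 212.8 / (6.022 × 10²³ × 4.49) = 7.870 × 10^-23 cm³, so a = 4.285 × 10^-8 cm = 429 pm.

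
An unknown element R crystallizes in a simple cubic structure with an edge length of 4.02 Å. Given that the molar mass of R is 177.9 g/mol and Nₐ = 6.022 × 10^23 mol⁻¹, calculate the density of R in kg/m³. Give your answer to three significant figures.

4550 kg/m³

A simple cubic unit cell contains Z = 1 atom.
Cell volume: a³ = (4.02 Å)³ = (4.020 × 10^-8 cm)³ = 6.496 × 10^-23 cm³.
ρ = Z·M/(N_A·a³) = 1 × 177.9 / (6.022 × 10²³ × 6.496 × 10^-23) = 4.547 g/cm³ = 4550 kg/m³.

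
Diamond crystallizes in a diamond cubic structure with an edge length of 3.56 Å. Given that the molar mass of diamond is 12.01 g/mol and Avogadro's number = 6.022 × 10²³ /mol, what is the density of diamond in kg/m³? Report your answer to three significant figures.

A diamond cubic unit cell contains Z = 8 atoms.
Cell volume: a³ = (3.56 Å)³ = (3.560 × 10^-8 cm)³ = 4.512 × 10^-23 cm³.
ρ = Z·M/(N_A·a³) = 8 × 12.01 / (6.022 × 10²³ × 4.512 × 10^-23) = 3.536 g/cm³ = 3540 kg/m³.

3540 kg/m³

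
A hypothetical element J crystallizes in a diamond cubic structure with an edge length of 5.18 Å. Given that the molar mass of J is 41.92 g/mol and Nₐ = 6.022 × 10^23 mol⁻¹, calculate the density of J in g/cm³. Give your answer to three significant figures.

4.01 g/cm³

A diamond cubic unit cell contains Z = 8 atoms.
Cell volume: a³ = (5.18 Å)³ = (5.180 × 10^-8 cm)³ = 1.390 × 10^-22 cm³.
ρ = Z·M/(N_A·a³) = 8 × 41.92 / (6.022 × 10²³ × 1.390 × 10^-22) = 4.007 g/cm³.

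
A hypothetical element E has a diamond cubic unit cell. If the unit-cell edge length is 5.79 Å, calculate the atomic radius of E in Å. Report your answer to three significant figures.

1.25 Å

In a diamond cubic lattice, nearest neighbors lie along the body diagonal with √3·a = 8r.
r = √3·a/8 = 1.7321 × 5.79 / 8 = 1.25 Å.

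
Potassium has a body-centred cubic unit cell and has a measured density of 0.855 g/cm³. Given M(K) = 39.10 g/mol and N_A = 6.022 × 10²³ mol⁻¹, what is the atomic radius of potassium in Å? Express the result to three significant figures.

For a BCC cell (Z = 2), a³ = Z·M/(N_A·ρ) = 2 × 39.10 / (6.022 × 10²³ × 0.8550) = 1.519 × 10^-22 cm³, so a = 5.335 × 10^-8 cm = 5.335 Å.
Atoms touch along the body diagonal, so √3·a = 4r, so r = 0.4330 × a = 2.31 Å.

2.31 Å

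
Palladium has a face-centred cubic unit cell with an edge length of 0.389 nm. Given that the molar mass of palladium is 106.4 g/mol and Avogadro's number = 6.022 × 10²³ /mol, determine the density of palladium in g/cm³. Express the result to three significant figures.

An FCC unit cell contains Z = 4 atoms.
Cell volume: a³ = (0.389 nm)³ = (3.890 × 10^-8 cm)³ = 5.886 × 10^-23 cm³.
ρ = Z·M/(N_A·a³) = 4 × 106.4 / (6.022 × 10²³ × 5.886 × 10^-23) = 12.01 g/cm³.

12.0 g/cm³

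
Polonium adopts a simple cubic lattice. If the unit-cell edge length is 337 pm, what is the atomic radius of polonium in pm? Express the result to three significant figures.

169 pm

In a simple cubic lattice, atoms touch along the cell edge, so a = 2r.
r = a/2 = 337/2 = 169 pm.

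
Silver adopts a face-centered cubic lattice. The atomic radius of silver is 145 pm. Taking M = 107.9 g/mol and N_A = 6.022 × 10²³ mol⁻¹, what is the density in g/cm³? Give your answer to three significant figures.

In an FCC lattice, atoms touch along the face diagonal, so √2·a = 4r, giving a = 410.1 pm = 4.101 × 10^-8 cm.
With Z = 4, ρ = Z·M/(N_A·a³) = 4 × 107.9 / (6.022 × 10²³ × 6.898 × 10^-23) = 10.39 g/cm³.

10.4 g/cm³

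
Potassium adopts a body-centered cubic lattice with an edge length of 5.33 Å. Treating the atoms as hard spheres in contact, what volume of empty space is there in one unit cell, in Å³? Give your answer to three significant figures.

In a BCC lattice atoms touch along the body diagonal, so √3·a = 4r, so r = 0.4330a = 2.308 Å.
V_cell = a³ = 151.4 Å³; V_atoms = 2 × (4/3)πr³ = 103.0 Å³.
Empty space = 151.4 − 103.0 = 48.4 Å³.

48.4 Å³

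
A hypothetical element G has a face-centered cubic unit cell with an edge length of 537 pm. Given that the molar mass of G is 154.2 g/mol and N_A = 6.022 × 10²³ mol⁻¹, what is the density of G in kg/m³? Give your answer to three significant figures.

An FCC unit cell contains Z = 4 atoms.
Cell volume: a³ = (537 pm)³ = (5.370 × 10^-8 cm)³ = 1.549 × 10^-22 cm³.
ρ = Z·M/(N_A·a³) = 4 × 154.2 / (6.022 × 10²³ × 1.549 × 10^-22) = 6.614 g/cm³ = 6610 kg/m³.

6610 kg/m³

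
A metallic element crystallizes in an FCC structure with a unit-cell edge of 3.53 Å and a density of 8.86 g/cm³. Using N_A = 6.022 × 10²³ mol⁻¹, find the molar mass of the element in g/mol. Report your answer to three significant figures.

An FCC cell has Z = 4 atoms; a = 3.530 × 10^-8 cm.
M = ρ·N_A·a³/Z = 8.86 × 6.022 × 10²³ × 4.399 × 10^-23 / 4 = 58.7 g/mol.

58.7 g/mol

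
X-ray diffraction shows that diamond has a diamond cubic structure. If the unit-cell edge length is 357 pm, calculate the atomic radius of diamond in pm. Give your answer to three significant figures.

77.3 pm

In a diamond cubic lattice, nearest neighbors lie along the body diagonal with √3·a = 8r.
r = √3·a/8 = 1.7321 × 357 / 8 = 77.3 pm.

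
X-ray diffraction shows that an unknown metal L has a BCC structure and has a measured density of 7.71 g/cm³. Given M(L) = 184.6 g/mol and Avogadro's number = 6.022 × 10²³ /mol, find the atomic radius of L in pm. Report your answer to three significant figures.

For a BCC cell (Z = 2), a³ = Z·M/(N_A·ρ) = 2 × 184.6 / (6.022 × 10²³ × 7.710) = 7.952 × 10^-23 cm³, so a = 4.300 × 10^-8 cm = 430.0 pm.
Atoms touch along the body diagonal, so √3·a = 4r, so r = 0.4330 × a = 186 pm.

186 pm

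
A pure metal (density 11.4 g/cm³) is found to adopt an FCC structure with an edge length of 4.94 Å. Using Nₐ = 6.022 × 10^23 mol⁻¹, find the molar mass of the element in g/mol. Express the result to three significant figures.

An FCC cell has Z = 4 atoms; a = 4.940 × 10^-8 cm.
M = ρ·N_A·a³/Z = 11.4 × 6.022 × 10²³ × 1.206 × 10^-22 / 4 = 207 g/mol.

207 g/mol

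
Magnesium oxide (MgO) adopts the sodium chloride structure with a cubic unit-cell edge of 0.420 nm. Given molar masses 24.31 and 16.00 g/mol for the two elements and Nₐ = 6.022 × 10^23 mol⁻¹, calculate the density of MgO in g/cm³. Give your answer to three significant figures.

3.61 g/cm³

The sodium chloride structure contains Z = 4 formula units per cell; M(MgO) = 24.31 + 16.00 = 40.31 g/mol.
a³ = (4.200 × 10^-8 cm)³ = 7.409 × 10^-23 cm³.
ρ = 4 × 40.31 / (6.022 × 10²³ × 7.409 × 10^-23) = 3.614 g/cm³.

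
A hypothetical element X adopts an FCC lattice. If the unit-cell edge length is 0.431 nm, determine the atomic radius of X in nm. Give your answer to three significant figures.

0.152 nm

In an FCC lattice, atoms touch along the face diagonal, so √2·a = 4r.
r = √2·a/4 = 1.4142 × 0.431 / 4 = 0.152 nm.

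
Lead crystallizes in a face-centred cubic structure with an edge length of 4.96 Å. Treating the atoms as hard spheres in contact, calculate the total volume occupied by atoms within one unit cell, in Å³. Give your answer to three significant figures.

In an FCC lattice atoms touch along the face diagonal, so √2·a = 4r, so r = 0.3536a = 1.754 Å.
V_atoms = Z × (4/3)πr³ = 4 × (4/3)π × (1.754)³ = 90.4 Å³.

90.4 Å³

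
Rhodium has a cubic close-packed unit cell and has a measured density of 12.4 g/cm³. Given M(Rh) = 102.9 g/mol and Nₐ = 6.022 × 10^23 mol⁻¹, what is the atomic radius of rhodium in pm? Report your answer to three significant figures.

For an FCC cell (Z = 4), a³ = Z·M/(N_A·ρ) = 4 × 102.9 / (6.022 × 10²³ × 12.40) = 5.512 × 10^-23 cm³, so a = 3.806 × 10^-8 cm = 380.6 pm.
Atoms touch along the face diagonal, so √2·a = 4r, so r = 0.3536 × a = 135 pm.

135 pm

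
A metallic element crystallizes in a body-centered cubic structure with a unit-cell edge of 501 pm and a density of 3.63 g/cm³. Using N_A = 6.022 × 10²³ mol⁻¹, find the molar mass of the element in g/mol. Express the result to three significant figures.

A BCC cell has Z = 2 atoms; a = 5.010 × 10^-8 cm.
M = ρ·N_A·a³/Z = 3.63 × 6.022 × 10²³ × 1.258 × 10^-22 / 2 = 137 g/mol.

137 g/mol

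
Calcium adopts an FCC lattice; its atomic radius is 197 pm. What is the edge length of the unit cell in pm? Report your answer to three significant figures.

In an FCC lattice, atoms touch along the face diagonal, so √2·a = 4r.
a = 4r/√2 = 4 × 197 / 1.4142 = 557 pm.

557 pm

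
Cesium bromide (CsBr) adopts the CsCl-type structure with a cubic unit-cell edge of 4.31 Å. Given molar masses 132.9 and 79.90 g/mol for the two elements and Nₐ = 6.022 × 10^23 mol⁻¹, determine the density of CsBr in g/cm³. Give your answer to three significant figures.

4.41 g/cm³

The CsCl-type structure contains Z = 1 formula unit per cell; M(CsBr) = 132.9 + 79.90 = 212.8 g/mol.
a³ = (4.310 × 10^-8 cm)³ = 8.006 × 10^-23 cm³.
ρ = 1 × 212.8 / (6.022 × 10²³ × 8.006 × 10^-23) = 4.414 g/cm³.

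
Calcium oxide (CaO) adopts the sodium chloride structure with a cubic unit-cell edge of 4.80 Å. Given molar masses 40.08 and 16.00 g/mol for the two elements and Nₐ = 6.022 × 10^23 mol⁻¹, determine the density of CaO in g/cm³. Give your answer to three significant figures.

3.37 g/cm³

The sodium chloride structure contains Z = 4 formula units per cell; M(CaO) = 40.08 + 16.00 = 56.08 g/mol.
a³ = (4.800 × 10^-8 cm)³ = 1.106 × 10^-22 cm³.
ρ = 4 × 56.08 / (6.022 × 10²³ × 1.106 × 10^-22) = 3.368 g/cm³.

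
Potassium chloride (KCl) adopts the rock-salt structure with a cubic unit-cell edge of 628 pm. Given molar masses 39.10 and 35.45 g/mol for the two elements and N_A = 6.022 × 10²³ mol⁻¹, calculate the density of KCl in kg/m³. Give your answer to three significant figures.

The rock-salt structure contains Z = 4 formula units per cell; M(KCl) = 39.10 + 35.45 = 74.55 g/mol.
a³ = (6.280 × 10^-8 cm)³ = 2.477 × 10^-22 cm³.
ρ = 4 × 74.55 / (6.022 × 10²³ × 2.477 × 10^-22) = 1.999 g/cm³ = 2000 kg/m³.

2000 kg/m³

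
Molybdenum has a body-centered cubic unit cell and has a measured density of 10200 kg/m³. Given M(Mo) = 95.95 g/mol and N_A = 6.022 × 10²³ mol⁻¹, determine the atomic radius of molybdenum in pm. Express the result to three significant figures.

136 pm

For a BCC cell (Z = 2), a³ = Z·M/(N_A·ρ) = 2 × 95.95 / (6.022 × 10²³ × 10.20) = 3.124 × 10^-23 cm³, so a = 3.150 × 10^-8 cm = 315.0 pm.
Atoms touch along the body diagonal, so √3·a = 4r, so r = 0.4330 × a = 136 pm.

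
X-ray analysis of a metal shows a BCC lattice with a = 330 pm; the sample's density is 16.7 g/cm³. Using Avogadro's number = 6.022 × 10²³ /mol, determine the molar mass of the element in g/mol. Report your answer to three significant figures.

A BCC cell has Z = 2 atoms; a = 3.300 × 10^-8 cm.
M = ρ·N_A·a³/Z = 16.7 × 6.022 × 10²³ × 3.594 × 10^-23 / 2 = 181 g/mol.

181 g/mol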